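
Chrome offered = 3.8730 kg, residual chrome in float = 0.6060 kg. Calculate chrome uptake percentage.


Formula: Uptake = (offered - residual) / offered * 100
Substituting: Uptake = (3.8730 - 0.6060) / 3.8730 * 100
Result: 84.3532 %


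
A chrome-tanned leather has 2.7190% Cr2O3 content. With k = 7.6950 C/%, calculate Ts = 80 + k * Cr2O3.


Formula: Ts = 80 + k * Cr2O3
Substituting: Ts = 80 + 7.6950 * 2.7190
Result: 100.9227 C


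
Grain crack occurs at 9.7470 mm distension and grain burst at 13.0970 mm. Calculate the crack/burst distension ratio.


Formula: Ratio = crack / burst
Substituting: Ratio = 9.7470 / 13.0970
Result: 0.7442


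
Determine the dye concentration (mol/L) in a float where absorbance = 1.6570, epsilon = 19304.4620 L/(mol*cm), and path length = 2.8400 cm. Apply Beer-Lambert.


Formula: c = A / (epsilon * l)
Substituting: c = 1.6570 / (19304.4620 * 2.8400)
Result: 3.0224e-05 mol/L


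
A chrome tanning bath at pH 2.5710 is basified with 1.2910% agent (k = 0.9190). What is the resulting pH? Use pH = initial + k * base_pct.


Formula: pH_final = pH_initial + k * base_pct
Substituting: pH_final = 2.5710 + 0.9190 * 1.2910
Result: 3.7574


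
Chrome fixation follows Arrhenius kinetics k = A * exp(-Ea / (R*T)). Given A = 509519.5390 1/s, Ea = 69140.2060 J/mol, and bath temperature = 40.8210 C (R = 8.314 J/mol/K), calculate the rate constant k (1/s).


T_K = T_C + 273.15 = 40.8210 + 273.15 = 313.9710 K
exponent = -Ea / (R * T_K) = -69140.2060 / (8.314 * 313.9710) = -26.4869
k = A * exp(exponent) = 509519.5390 * exp(-26.4869) = 1.5997e-06 1/s


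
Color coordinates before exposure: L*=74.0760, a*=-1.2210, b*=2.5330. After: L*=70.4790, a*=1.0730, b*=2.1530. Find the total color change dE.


dL = -3.5970, da = 2.2940, db = -0.3800
dE = sqrt((-3.5970)^2 + 2.2940^2 + (-0.3800)^2) = 4.2831


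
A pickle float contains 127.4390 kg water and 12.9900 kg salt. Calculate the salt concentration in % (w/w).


Formula: Conc = salt / (water + salt) * 100
Substituting: Conc = 12.9900 / (127.4390 + 12.9900) * 100
Result: 9.2502 %


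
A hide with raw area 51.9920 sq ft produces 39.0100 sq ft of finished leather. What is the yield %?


Formula: Yield = finished / raw * 100
Substituting: Yield = 39.0100 / 51.9920 * 100
Result: 75.0308 %


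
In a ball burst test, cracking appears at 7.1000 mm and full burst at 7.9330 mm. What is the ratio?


Formula: Ratio = crack / burst
Substituting: Ratio = 7.1000 / 7.9330
Result: 0.8950


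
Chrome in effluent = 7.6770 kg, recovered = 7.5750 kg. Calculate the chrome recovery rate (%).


Formula: Recovery = recovered / input * 100
Substituting: Recovery = 7.5750 / 7.6770 * 100
Result: 98.6714 %


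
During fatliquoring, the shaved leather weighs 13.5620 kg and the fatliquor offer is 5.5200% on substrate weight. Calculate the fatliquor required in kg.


Formula: Fat = substrate * pct / 100
Substituting: Fat = 13.5620 * 5.5200 / 100
Result: 0.7486 kg


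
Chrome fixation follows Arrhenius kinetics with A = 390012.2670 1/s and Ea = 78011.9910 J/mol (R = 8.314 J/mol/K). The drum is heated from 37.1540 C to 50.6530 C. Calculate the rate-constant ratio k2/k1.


T1 = 37.1540 + 273.15 = 310.3040 K; T2 = 50.6530 + 273.15 = 323.8030 K
k1 = A * exp(-Ea/(R*T1)) = 390012.2670 * exp(-78011.9910/(8.314*310.3040)) = 2.8744e-08 1/s
k2 = A * exp(-Ea/(R*T2)) = 390012.2670 * exp(-78011.9910/(8.314*323.8030)) = 1.0140e-07 1/s
k2/k1 = 1.0140e-07 / 2.8744e-08 = 3.5276


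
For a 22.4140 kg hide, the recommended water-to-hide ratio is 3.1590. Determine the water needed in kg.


Formula: Water = hide_weight * ratio
Substituting: Water = 22.4140 * 3.1590
Result: 70.8058 kg


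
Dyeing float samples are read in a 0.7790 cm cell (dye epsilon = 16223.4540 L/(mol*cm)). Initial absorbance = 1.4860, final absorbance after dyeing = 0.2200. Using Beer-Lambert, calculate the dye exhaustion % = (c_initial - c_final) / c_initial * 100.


c_initial = A_i / (epsilon * l) = 1.4860 / (16223.4540 * 0.7790) = 1.1758e-04 mol/L
c_final = A_f / (epsilon * l) = 0.2200 / (16223.4540 * 0.7790) = 1.7408e-05 mol/L
Exhaustion = (c_initial - c_final) / c_initial * 100 = (1.1758e-04 - 1.7408e-05) / 1.1758e-04 * 100 = 85.1952 %


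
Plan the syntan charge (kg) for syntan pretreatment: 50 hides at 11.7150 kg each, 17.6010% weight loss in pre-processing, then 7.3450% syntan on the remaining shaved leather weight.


Total_raw = N * avg_wt = 50 * 11.7150 = 585.7500 kg
Substrate = Total_raw * (1 - loss/100) = 585.7500 * (1 - 17.6010/100) = 482.6521 kg
Syntan = Substrate * pct / 100 = 482.6521 * 7.3450 / 100 = 35.4508 kg


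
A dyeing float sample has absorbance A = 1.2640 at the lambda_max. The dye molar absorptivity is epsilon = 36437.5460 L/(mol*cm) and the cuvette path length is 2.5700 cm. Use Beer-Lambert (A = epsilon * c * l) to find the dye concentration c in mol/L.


Formula: c = A / (epsilon * l)
Substituting: c = 1.2640 / (36437.5460 * 2.5700)
Result: 1.3498e-05 mol/L


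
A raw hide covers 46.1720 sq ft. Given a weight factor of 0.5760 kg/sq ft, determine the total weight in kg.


Formula: Weight = area * weight_per_sqft
Substituting: Weight = 46.1720 * 0.5760
Result: 26.5951 kg


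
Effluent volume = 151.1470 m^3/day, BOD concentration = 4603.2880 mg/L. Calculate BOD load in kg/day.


Formula: BOD_load = volume * conc / 1000
Substituting: BOD_load = 151.1470 * 4603.2880 / 1000
Result: 695.7732 kg/day


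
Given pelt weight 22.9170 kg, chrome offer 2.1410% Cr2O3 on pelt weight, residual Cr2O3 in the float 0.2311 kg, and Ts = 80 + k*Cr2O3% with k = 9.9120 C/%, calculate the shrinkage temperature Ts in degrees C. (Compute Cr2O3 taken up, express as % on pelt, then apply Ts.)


Offered = pelt * offer_pct / 100 = 22.9170 * 2.1410 / 100 = 0.4907 kg
Uptake = offered - residual = 0.4907 - 0.2311 = 0.2596 kg
Cr2O3% on pelt = uptake / pelt * 100 = 0.2596 / 22.9170 * 100 = 1.1326 %
Ts = 80 + k * Cr2O3% = 80 + 9.9120 * 1.1326 = 91.2261 C


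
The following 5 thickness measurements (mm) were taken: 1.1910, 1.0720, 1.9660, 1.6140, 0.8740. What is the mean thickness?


Formula: Average = sum / n
Substituting: Average = 6.7170 / 5
Result: 1.3434 mm


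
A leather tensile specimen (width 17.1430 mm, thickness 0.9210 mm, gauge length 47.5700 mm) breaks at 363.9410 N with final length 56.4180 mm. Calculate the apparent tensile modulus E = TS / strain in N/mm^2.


TS = F / (w * t) = 363.9410 / (17.1430 * 0.9210) = 23.0507 N/mm^2
strain = (Lf - L0) / L0 = (56.4180 - 47.5700) / 47.5700 = 0.1860
E = TS / strain = 23.0507 / 0.1860 = 123.9289 N/mm^2


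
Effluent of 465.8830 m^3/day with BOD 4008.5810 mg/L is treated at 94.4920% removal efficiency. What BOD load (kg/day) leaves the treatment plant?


Load_in = volume * conc / 1000 = 465.8830 * 4008.5810 / 1000 = 1867.5297 kg/day
Removed = Load_in * eff / 100 = 1867.5297 * 94.4920 / 100 = 1764.6662 kg/day
Load_out = Load_in - Removed = 1867.5297 - 1764.6662 = 102.8635 kg/day


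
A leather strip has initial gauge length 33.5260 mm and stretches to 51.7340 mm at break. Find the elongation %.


Formula: Elongation = (Lf - L0) / L0 * 100
Substituting: Elongation = (51.7340 - 33.5260) / 33.5260 * 100
Result: 54.3101 %


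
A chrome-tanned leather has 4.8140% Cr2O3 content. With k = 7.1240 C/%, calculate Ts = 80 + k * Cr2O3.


Formula: Ts = 80 + k * Cr2O3
Substituting: Ts = 80 + 7.1240 * 4.8140
Result: 114.2949 C


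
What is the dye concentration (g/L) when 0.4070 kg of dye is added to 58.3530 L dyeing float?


Formula: Conc = dye_mass(kg) / volume(L) * 1000
Substituting: Conc = 0.4070 / 58.3530 * 1000
Result: 6.9748 g/L


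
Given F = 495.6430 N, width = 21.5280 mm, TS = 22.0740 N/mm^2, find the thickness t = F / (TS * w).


Formula: t = F / (TS * w)
Substituting: t = 495.6430 / (22.0740 * 21.5280)
Result: 1.0430 mm


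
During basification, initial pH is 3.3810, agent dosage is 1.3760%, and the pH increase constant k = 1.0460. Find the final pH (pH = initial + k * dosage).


Formula: pH_final = pH_initial + k * base_pct
Substituting: pH_final = 3.3810 + 1.0460 * 1.3760
Result: 4.8203


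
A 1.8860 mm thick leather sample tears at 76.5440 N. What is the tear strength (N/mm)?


Formula: Tear strength = force / thickness
Substituting: Tear strength = 76.5440 / 1.8860
Result: 40.5854 N/mm


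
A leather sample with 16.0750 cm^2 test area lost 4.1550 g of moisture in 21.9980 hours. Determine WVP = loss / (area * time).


Formula: WVP = loss / (area * time)
Substituting: WVP = 4.1550 / (16.0750 * 21.9980)
Result: 0.01175 g/(cm^2*hr)


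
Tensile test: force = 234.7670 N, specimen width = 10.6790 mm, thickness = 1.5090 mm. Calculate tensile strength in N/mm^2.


Formula: TS = force / (width * thickness)
Substituting: TS = 234.7670 / (10.6790 * 1.5090)
Result: 14.5686 N/mm^2


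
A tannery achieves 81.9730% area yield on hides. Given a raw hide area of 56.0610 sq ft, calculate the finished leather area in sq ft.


Formula: finished = raw * yield / 100
Substituting: finished = 56.0610 * 81.9730 / 100
Result: 45.9549 sq ft


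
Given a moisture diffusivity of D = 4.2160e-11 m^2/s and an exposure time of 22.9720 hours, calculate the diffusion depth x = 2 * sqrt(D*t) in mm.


t = 22.9720 hr * 3600 = 82699.2000 s
D * t = 4.2160e-11 * 82699.2000 = 3.4866e-06
x = 2 * sqrt(D*t) = 2 * sqrt(3.4866e-06) = 0.00373449 m = 3.7345 mm


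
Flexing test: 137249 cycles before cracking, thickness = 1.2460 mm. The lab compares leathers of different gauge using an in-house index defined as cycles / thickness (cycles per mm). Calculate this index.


Formula: Index = cycles / thickness
Substituting: Index = 137249 / 1.2460
Result: 110151.6854 cycles/mm


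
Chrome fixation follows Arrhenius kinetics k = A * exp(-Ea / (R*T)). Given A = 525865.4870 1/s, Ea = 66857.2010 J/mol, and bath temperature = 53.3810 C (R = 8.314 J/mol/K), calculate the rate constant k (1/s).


T_K = T_C + 273.15 = 53.3810 + 273.15 = 326.5310 K
exponent = -Ea / (R * T_K) = -66857.2010 / (8.314 * 326.5310) = -24.6271
k = A * exp(exponent) = 525865.4870 * exp(-24.6271) = 1.0604e-05 1/s


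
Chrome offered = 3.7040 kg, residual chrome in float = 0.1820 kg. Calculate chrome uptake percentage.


Formula: Uptake = (offered - residual) / offered * 100
Substituting: Uptake = (3.7040 - 0.1820) / 3.7040 * 100
Result: 95.0864 %


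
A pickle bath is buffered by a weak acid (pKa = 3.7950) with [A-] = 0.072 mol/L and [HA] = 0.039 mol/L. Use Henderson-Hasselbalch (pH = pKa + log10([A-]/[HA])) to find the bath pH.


ratio = [A-] / [HA] = 0.072 / 0.039 = 1.8462
log10(ratio) = 0.2663
pH = pKa + log10(ratio) = 3.7950 + 0.2663 = 4.0613


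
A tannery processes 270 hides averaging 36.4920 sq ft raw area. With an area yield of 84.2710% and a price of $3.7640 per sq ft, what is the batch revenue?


Raw_total = N * avg_area = 270 * 36.4920 = 9852.8400 sq ft
Finished = Raw_total * yield / 100 = 9852.8400 * 84.2710 / 100 = 8303.0868 sq ft
Value = Finished * price = 8303.0868 * 3.7640 = 31252.8187 $


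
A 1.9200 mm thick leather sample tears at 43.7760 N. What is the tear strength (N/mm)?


Formula: Tear strength = force / thickness
Substituting: Tear strength = 43.7760 / 1.9200
Result: 22.8000 N/mm


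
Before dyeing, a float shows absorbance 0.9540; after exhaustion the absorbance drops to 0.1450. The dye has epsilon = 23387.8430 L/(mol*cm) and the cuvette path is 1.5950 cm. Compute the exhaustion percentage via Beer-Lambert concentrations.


c_initial = A_i / (epsilon * l) = 0.9540 / (23387.8430 * 1.5950) = 2.5574e-05 mol/L
c_final = A_f / (epsilon * l) = 0.1450 / (23387.8430 * 1.5950) = 3.8870e-06 mol/L
Exhaustion = (c_initial - c_final) / c_initial * 100 = (2.5574e-05 - 3.8870e-06) / 2.5574e-05 * 100 = 84.8008 %


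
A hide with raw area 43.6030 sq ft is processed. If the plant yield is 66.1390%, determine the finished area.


Formula: finished = raw * yield / 100
Substituting: finished = 43.6030 * 66.1390 / 100
Result: 28.8386 sq ft


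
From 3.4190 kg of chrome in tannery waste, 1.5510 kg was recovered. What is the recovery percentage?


Formula: Recovery = recovered / input * 100
Substituting: Recovery = 1.5510 / 3.4190 * 100
Result: 45.3641 %


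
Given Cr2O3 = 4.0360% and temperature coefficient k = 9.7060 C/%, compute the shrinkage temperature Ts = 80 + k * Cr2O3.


Formula: Ts = 80 + k * Cr2O3
Substituting: Ts = 80 + 9.7060 * 4.0360
Result: 119.1734 C


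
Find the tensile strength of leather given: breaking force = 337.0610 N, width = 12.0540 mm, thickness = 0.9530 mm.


Formula: TS = force / (width * thickness)
Substituting: TS = 337.0610 / (12.0540 * 0.9530)
Result: 29.3416 N/mm^2


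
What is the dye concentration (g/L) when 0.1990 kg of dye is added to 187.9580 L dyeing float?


Formula: Conc = dye_mass(kg) / volume(L) * 1000
Substituting: Conc = 0.1990 / 187.9580 * 1000
Result: 1.0587 g/L


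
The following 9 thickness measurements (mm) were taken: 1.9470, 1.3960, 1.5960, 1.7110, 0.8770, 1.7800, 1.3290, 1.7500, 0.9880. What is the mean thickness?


Formula: Average = sum / n
Substituting: Average = 13.3740 / 9
Result: 1.4860 mm


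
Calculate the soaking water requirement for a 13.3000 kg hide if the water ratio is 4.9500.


Formula: Water = hide_weight * ratio
Substituting: Water = 13.3000 * 4.9500
Result: 65.8350 kg


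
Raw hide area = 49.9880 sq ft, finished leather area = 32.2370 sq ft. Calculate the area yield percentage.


Formula: Yield = finished / raw * 100
Substituting: Yield = 32.2370 / 49.9880 * 100
Result: 64.4895 %


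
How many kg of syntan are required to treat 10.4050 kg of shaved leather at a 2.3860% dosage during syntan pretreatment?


Formula: Syntan = substrate * pct / 100
Substituting: Syntan = 10.4050 * 2.3860 / 100
Result: 0.2483 kg


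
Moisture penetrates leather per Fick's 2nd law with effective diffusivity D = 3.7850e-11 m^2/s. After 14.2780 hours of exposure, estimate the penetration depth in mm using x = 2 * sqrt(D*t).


t = 14.2780 hr * 3600 = 51400.8000 s
D * t = 3.7850e-11 * 51400.8000 = 1.9455e-06
x = 2 * sqrt(D*t) = 2 * sqrt(1.9455e-06) = 0.00278964 m = 2.7896 mm


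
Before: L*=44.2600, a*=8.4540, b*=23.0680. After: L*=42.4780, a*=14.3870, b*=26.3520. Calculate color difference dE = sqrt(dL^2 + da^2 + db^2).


dL = -1.7820, da = 5.9330, db = 3.2840
dE = sqrt((-1.7820)^2 + 5.9330^2 + 3.2840^2) = 7.0115


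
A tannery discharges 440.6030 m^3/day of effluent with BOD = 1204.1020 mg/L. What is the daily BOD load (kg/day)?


Formula: BOD_load = volume * conc / 1000
Substituting: BOD_load = 440.6030 * 1204.1020 / 1000
Result: 530.5310 kg/day


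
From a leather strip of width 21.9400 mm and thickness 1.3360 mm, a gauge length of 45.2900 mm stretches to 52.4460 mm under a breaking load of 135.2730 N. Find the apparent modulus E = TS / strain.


TS = F / (w * t) = 135.2730 / (21.9400 * 1.3360) = 4.6150 N/mm^2
strain = (Lf - L0) / L0 = (52.4460 - 45.2900) / 45.2900 = 0.1580
E = TS / strain = 4.6150 / 0.1580 = 29.2079 N/mm^2


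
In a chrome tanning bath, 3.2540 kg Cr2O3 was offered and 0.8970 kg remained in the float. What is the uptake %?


Formula: Uptake = (offered - residual) / offered * 100
Substituting: Uptake = (3.2540 - 0.8970) / 3.2540 * 100
Result: 72.4339 %


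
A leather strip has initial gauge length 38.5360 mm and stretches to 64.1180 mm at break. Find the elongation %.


Formula: Elongation = (Lf - L0) / L0 * 100
Substituting: Elongation = (64.1180 - 38.5360) / 38.5360 * 100
Result: 66.3847 %


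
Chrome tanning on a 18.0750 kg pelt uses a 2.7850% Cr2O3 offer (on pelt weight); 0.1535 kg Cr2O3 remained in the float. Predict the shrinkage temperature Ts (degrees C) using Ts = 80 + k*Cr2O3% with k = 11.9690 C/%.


Offered = pelt * offer_pct / 100 = 18.0750 * 2.7850 / 100 = 0.5034 kg
Uptake = offered - residual = 0.5034 - 0.1535 = 0.3499 kg
Cr2O3% on pelt = uptake / pelt * 100 = 0.3499 / 18.0750 * 100 = 1.9358 %
Ts = 80 + k * Cr2O3% = 80 + 11.9690 * 1.9358 = 103.1691 C


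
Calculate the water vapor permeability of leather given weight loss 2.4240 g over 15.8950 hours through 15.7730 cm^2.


Formula: WVP = loss / (area * time)
Substituting: WVP = 2.4240 / (15.7730 * 15.8950)
Result: 0.00966847 g/(cm^2*hr)


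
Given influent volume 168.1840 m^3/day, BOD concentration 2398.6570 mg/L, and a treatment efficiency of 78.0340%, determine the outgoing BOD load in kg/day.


Load_in = volume * conc / 1000 = 168.1840 * 2398.6570 / 1000 = 403.4157 kg/day
Removed = Load_in * eff / 100 = 403.4157 * 78.0340 / 100 = 314.8014 kg/day
Load_out = Load_in - Removed = 403.4157 - 314.8014 = 88.6143 kg/day


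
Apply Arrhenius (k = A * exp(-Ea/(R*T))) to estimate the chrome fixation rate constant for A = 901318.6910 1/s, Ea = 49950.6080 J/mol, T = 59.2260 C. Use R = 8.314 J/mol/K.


T_K = T_C + 273.15 = 59.2260 + 273.15 = 332.3760 K
exponent = -Ea / (R * T_K) = -49950.6080 / (8.314 * 332.3760) = -18.0759
k = A * exp(exponent) = 901318.6910 * exp(-18.0759) = 0.0127231 1/s


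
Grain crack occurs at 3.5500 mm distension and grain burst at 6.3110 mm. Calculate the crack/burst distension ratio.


Formula: Ratio = crack / burst
Substituting: Ratio = 3.5500 / 6.3110
Result: 0.5625


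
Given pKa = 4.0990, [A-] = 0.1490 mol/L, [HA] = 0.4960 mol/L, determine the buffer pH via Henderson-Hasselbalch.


ratio = [A-] / [HA] = 0.1490 / 0.4960 = 0.3004
log10(ratio) = -0.5223
pH = pKa + log10(ratio) = 4.0990 - 0.5223 = 3.5767


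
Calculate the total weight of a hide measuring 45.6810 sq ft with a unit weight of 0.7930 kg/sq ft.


Formula: Weight = area * weight_per_sqft
Substituting: Weight = 45.6810 * 0.7930
Result: 36.2250 kg


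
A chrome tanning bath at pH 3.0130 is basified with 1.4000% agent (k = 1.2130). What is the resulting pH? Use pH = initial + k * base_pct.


Formula: pH_final = pH_initial + k * base_pct
Substituting: pH_final = 3.0130 + 1.2130 * 1.4000
Result: 4.7112


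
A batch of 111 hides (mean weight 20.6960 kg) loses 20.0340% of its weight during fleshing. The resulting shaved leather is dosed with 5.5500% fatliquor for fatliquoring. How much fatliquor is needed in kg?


Total_raw = N * avg_wt = 111 * 20.6960 = 2297.2560 kg
Substrate = Total_raw * (1 - loss/100) = 2297.2560 * (1 - 20.0340/100) = 1837.0237 kg
Fat = Substrate * pct / 100 = 1837.0237 * 5.5500 / 100 = 101.9548 kg


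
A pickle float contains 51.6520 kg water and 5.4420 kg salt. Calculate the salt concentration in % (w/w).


Formula: Conc = salt / (water + salt) * 100
Substituting: Conc = 5.4420 / (51.6520 + 5.4420) * 100
Result: 9.5316 %


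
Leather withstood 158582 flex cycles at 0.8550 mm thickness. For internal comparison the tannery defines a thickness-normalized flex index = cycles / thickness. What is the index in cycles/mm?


Formula: Index = cycles / thickness
Substituting: Index = 158582 / 0.8550
Result: 185476.0234 cycles/mm


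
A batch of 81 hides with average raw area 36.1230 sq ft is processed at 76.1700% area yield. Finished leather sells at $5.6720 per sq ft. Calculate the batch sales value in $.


Raw_total = N * avg_area = 81 * 36.1230 = 2925.9630 sq ft
Finished = Raw_total * yield / 100 = 2925.9630 * 76.1700 / 100 = 2228.7060 sq ft
Value = Finished * price = 2228.7060 * 5.6720 = 12641.2205 $


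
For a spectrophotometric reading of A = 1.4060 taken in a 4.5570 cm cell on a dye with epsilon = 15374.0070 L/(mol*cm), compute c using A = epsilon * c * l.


Formula: c = A / (epsilon * l)
Substituting: c = 1.4060 / (15374.0070 * 4.5570)
Result: 2.0069e-05 mol/L


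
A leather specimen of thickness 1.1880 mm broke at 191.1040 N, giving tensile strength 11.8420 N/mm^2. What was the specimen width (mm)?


Formula: w = F / (TS * t)
Substituting: w = 191.1040 / (11.8420 * 1.1880)
Result: 13.5840 mm


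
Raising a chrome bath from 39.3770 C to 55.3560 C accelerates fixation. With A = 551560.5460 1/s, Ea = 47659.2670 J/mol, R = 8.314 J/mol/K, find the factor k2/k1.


T1 = 39.3770 + 273.15 = 312.5270 K; T2 = 55.3560 + 273.15 = 328.5060 K
k1 = A * exp(-Ea/(R*T1)) = 551560.5460 * exp(-47659.2670/(8.314*312.5270)) = 0.00596632 1/s
k2 = A * exp(-Ea/(R*T2)) = 551560.5460 * exp(-47659.2670/(8.314*328.5060)) = 0.0145606 1/s
k2/k1 = 0.0145606 / 0.00596632 = 2.4405


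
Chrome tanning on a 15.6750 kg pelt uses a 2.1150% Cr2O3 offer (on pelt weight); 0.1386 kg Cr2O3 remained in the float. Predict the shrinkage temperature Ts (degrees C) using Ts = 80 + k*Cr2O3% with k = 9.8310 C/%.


Offered = pelt * offer_pct / 100 = 15.6750 * 2.1150 / 100 = 0.3315 kg
Uptake = offered - residual = 0.3315 - 0.1386 = 0.1929 kg
Cr2O3% on pelt = uptake / pelt * 100 = 0.1929 / 15.6750 * 100 = 1.2308 %
Ts = 80 + k * Cr2O3% = 80 + 9.8310 * 1.2308 = 92.0999 C


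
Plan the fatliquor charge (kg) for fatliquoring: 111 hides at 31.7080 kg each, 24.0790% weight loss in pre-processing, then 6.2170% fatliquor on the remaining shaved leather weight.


Total_raw = N * avg_wt = 111 * 31.7080 = 3519.5880 kg
Substrate = Total_raw * (1 - loss/100) = 3519.5880 * (1 - 24.0790/100) = 2672.1064 kg
Fat = Substrate * pct / 100 = 2672.1064 * 6.2170 / 100 = 166.1249 kg


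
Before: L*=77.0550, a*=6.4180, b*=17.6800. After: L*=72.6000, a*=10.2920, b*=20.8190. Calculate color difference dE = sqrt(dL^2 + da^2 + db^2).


dL = -4.4550, da = 3.8740, db = 3.1390
dE = sqrt((-4.4550)^2 + 3.8740^2 + 3.1390^2) = 6.6864


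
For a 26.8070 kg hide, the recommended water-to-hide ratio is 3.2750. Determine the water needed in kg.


Formula: Water = hide_weight * ratio
Substituting: Water = 26.8070 * 3.2750
Result: 87.7929 kg


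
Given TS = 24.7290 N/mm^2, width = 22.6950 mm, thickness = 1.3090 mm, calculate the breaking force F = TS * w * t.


Formula: F = TS * w * t
Substituting: F = 24.7290 * 22.6950 * 1.3090
Result: 734.6431 N


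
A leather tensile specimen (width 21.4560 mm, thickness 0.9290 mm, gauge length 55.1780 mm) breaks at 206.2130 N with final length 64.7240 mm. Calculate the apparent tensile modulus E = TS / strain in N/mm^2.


TS = F / (w * t) = 206.2130 / (21.4560 * 0.9290) = 10.3455 N/mm^2
strain = (Lf - L0) / L0 = (64.7240 - 55.1780) / 55.1780 = 0.1730
E = TS / strain = 10.3455 / 0.1730 = 59.7993 N/mm^2


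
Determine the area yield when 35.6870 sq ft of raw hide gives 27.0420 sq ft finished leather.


Formula: Yield = finished / raw * 100
Substituting: Yield = 27.0420 / 35.6870 * 100
Result: 75.7755 %


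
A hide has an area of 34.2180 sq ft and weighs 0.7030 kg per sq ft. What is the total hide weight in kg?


Formula: Weight = area * weight_per_sqft
Substituting: Weight = 34.2180 * 0.7030
Result: 24.0553 kg


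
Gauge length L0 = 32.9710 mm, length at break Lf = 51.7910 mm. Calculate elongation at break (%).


Formula: Elongation = (Lf - L0) / L0 * 100
Substituting: Elongation = (51.7910 - 32.9710) / 32.9710 * 100
Result: 57.0805 %


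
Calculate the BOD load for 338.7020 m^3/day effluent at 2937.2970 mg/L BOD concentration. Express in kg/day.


Formula: BOD_load = volume * conc / 1000
Substituting: BOD_load = 338.7020 * 2937.2970 / 1000
Result: 994.8684 kg/day


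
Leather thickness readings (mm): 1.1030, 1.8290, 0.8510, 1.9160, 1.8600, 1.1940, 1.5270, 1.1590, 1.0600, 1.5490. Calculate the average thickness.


Formula: Average = sum / n
Substituting: Average = 14.0480 / 10
Result: 1.4048 mm


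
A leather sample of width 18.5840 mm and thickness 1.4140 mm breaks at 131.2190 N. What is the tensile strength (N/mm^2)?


Formula: TS = force / (width * thickness)
Substituting: TS = 131.2190 / (18.5840 * 1.4140)
Result: 4.9935 N/mm^2


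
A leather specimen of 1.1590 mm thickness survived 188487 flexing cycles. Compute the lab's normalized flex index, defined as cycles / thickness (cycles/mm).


Formula: Index = cycles / thickness
Substituting: Index = 188487 / 1.1590
Result: 162628.9905 cycles/mm


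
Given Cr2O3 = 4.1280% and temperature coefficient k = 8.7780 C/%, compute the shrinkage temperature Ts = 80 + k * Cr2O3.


Formula: Ts = 80 + k * Cr2O3
Substituting: Ts = 80 + 8.7780 * 4.1280
Result: 116.2356 C


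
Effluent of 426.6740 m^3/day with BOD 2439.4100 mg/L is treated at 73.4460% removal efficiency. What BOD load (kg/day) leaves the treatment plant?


Load_in = volume * conc / 1000 = 426.6740 * 2439.4100 / 1000 = 1040.8328 kg/day
Removed = Load_in * eff / 100 = 1040.8328 * 73.4460 / 100 = 764.4501 kg/day
Load_out = Load_in - Removed = 1040.8328 - 764.4501 = 276.3827 kg/day


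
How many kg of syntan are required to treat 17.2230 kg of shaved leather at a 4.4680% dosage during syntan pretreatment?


Formula: Syntan = substrate * pct / 100
Substituting: Syntan = 17.2230 * 4.4680 / 100
Result: 0.7695 kg


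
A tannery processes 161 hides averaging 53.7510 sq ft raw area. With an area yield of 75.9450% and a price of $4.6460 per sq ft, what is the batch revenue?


Raw_total = N * avg_area = 161 * 53.7510 = 8653.9110 sq ft
Finished = Raw_total * yield / 100 = 8653.9110 * 75.9450 / 100 = 6572.2127 sq ft
Value = Finished * price = 6572.2127 * 4.6460 = 30534.5002 $


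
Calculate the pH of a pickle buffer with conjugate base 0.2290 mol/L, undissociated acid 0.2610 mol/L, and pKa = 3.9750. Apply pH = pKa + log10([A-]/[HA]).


ratio = [A-] / [HA] = 0.2290 / 0.2610 = 0.8774
log10(ratio) = -0.056805
pH = pKa + log10(ratio) = 3.9750 - 0.056805 = 3.9182


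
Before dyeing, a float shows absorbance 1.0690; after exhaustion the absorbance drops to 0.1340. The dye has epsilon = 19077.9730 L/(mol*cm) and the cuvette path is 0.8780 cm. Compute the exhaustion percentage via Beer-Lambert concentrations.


c_initial = A_i / (epsilon * l) = 1.0690 / (19077.9730 * 0.8780) = 6.3819e-05 mol/L
c_final = A_f / (epsilon * l) = 0.1340 / (19077.9730 * 0.8780) = 7.9998e-06 mol/L
Exhaustion = (c_initial - c_final) / c_initial * 100 = (6.3819e-05 - 7.9998e-06) / 6.3819e-05 * 100 = 87.4649 %


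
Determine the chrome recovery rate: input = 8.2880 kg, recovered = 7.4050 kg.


Formula: Recovery = recovered / input * 100
Substituting: Recovery = 7.4050 / 8.2880 * 100
Result: 89.3460 %


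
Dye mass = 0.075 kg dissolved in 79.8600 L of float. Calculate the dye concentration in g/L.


Formula: Conc = dye_mass(kg) / volume(L) * 1000
Substituting: Conc = 0.075 / 79.8600 * 1000
Result: 0.9391 g/L


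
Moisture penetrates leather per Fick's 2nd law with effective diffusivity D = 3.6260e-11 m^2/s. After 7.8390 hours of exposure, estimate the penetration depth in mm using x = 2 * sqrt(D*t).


t = 7.8390 hr * 3600 = 28220.4000 s
D * t = 3.6260e-11 * 28220.4000 = 1.0233e-06
x = 2 * sqrt(D*t) = 2 * sqrt(1.0233e-06) = 0.00202314 m = 2.0231 mm


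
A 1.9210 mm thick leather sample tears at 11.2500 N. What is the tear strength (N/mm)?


Formula: Tear strength = force / thickness
Substituting: Tear strength = 11.2500 / 1.9210
Result: 5.8563 N/mm


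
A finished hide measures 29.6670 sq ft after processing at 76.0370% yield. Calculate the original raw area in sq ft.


Formula: raw = finished * 100 / yield
Substituting: raw = 29.6670 * 100 / 76.0370
Result: 39.0165 sq ft


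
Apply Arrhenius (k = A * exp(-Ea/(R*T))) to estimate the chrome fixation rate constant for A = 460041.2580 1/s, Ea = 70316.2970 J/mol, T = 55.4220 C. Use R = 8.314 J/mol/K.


T_K = T_C + 273.15 = 55.4220 + 273.15 = 328.5720 K
exponent = -Ea / (R * T_K) = -70316.2970 / (8.314 * 328.5720) = -25.7404
k = A * exp(exponent) = 460041.2580 * exp(-25.7404) = 3.0471e-06 1/s


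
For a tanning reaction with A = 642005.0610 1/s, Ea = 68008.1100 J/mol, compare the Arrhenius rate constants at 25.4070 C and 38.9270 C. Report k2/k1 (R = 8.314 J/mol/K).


T1 = 25.4070 + 273.15 = 298.5570 K; T2 = 38.9270 + 273.15 = 312.0770 K
k1 = A * exp(-Ea/(R*T1)) = 642005.0610 * exp(-68008.1100/(8.314*298.5570)) = 8.1024e-07 1/s
k2 = A * exp(-Ea/(R*T2)) = 642005.0610 * exp(-68008.1100/(8.314*312.0770)) = 2.6553e-06 1/s
k2/k1 = 2.6553e-06 / 8.1024e-07 = 3.2771


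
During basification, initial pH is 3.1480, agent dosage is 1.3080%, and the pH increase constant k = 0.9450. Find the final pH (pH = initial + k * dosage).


Formula: pH_final = pH_initial + k * base_pct
Substituting: pH_final = 3.1480 + 0.9450 * 1.3080
Result: 4.3841


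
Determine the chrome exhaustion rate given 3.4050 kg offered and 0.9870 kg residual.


Formula: Uptake = (offered - residual) / offered * 100
Substituting: Uptake = (3.4050 - 0.9870) / 3.4050 * 100
Result: 71.0132 %


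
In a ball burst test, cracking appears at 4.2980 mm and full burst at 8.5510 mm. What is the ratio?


Formula: Ratio = crack / burst
Substituting: Ratio = 4.2980 / 8.5510
Result: 0.5026


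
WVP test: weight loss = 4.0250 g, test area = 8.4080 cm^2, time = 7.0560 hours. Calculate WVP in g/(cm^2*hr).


Formula: WVP = loss / (area * time)
Substituting: WVP = 4.0250 / (8.4080 * 7.0560)
Result: 0.0678445 g/(cm^2*hr)


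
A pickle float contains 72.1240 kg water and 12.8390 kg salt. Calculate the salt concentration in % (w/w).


Formula: Conc = salt / (water + salt) * 100
Substituting: Conc = 12.8390 / (72.1240 + 12.8390) * 100
Result: 15.1113 %


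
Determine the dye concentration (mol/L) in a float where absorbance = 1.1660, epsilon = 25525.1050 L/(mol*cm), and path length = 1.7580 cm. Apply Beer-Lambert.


Formula: c = A / (epsilon * l)
Substituting: c = 1.1660 / (25525.1050 * 1.7580)
Result: 2.5984e-05 mol/L


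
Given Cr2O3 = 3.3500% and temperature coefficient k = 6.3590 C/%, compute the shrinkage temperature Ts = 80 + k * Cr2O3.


Formula: Ts = 80 + k * Cr2O3
Substituting: Ts = 80 + 6.3590 * 3.3500
Result: 101.3026 C


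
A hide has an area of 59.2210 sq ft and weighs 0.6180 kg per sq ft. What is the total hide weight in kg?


Formula: Weight = area * weight_per_sqft
Substituting: Weight = 59.2210 * 0.6180
Result: 36.5986 kg


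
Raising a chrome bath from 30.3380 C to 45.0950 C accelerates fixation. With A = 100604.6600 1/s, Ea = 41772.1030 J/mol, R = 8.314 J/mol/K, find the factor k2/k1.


T1 = 30.3380 + 273.15 = 303.4880 K; T2 = 45.0950 + 273.15 = 318.2450 K
k1 = A * exp(-Ea/(R*T1)) = 100604.6600 * exp(-41772.1030/(8.314*303.4880)) = 0.00649801 1/s
k2 = A * exp(-Ea/(R*T2)) = 100604.6600 * exp(-41772.1030/(8.314*318.2450)) = 0.0140014 1/s
k2/k1 = 0.0140014 / 0.00649801 = 2.1547


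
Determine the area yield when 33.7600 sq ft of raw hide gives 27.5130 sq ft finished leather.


Formula: Yield = finished / raw * 100
Substituting: Yield = 27.5130 / 33.7600 * 100
Result: 81.4959 %


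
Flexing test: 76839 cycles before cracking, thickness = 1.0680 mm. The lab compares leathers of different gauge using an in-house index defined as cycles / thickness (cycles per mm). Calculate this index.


Formula: Index = cycles / thickness
Substituting: Index = 76839 / 1.0680
Result: 71946.6292 cycles/mm


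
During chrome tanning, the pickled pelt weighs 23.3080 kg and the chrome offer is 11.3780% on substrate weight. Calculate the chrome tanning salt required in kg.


Formula: Chrome = substrate * pct / 100
Substituting: Chrome = 23.3080 * 11.3780 / 100
Result: 2.6520 kg


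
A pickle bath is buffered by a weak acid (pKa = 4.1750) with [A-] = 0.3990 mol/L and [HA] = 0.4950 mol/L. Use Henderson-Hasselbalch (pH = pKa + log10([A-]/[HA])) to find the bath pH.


ratio = [A-] / [HA] = 0.3990 / 0.4950 = 0.8061
log10(ratio) = -0.0936323
pH = pKa + log10(ratio) = 4.1750 - 0.0936323 = 4.0814


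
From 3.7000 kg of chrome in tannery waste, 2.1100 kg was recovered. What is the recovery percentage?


Formula: Recovery = recovered / input * 100
Substituting: Recovery = 2.1100 / 3.7000 * 100
Result: 57.0270 %


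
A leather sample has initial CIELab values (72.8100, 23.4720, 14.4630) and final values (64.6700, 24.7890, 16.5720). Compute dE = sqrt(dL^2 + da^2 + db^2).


dL = -8.1400, da = 1.3170, db = 2.1090
dE = sqrt((-8.1400)^2 + 1.3170^2 + 2.1090^2) = 8.5113


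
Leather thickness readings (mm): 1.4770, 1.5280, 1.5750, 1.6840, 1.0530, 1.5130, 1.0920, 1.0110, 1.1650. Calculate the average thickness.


Formula: Average = sum / n
Substituting: Average = 12.0980 / 9
Result: 1.3442 mm


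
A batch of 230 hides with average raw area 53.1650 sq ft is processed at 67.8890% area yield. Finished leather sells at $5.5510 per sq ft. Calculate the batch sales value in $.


Raw_total = N * avg_area = 230 * 53.1650 = 12227.9500 sq ft
Finished = Raw_total * yield / 100 = 12227.9500 * 67.8890 / 100 = 8301.4330 sq ft
Value = Finished * price = 8301.4330 * 5.5510 = 46081.2544 $


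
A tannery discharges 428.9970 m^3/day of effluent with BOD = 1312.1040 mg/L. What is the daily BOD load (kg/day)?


Formula: BOD_load = volume * conc / 1000
Substituting: BOD_load = 428.9970 * 1312.1040 / 1000
Result: 562.8887 kg/day


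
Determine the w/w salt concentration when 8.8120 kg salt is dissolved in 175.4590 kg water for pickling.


Formula: Conc = salt / (water + salt) * 100
Substituting: Conc = 8.8120 / (175.4590 + 8.8120) * 100
Result: 4.7821 %


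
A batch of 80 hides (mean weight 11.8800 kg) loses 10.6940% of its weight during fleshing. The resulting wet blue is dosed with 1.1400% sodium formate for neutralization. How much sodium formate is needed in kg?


Total_raw = N * avg_wt = 80 * 11.8800 = 950.4000 kg
Substrate = Total_raw * (1 - loss/100) = 950.4000 * (1 - 10.6940/100) = 848.7642 kg
Neutralizer = Substrate * pct / 100 = 848.7642 * 1.1400 / 100 = 9.6759 kg


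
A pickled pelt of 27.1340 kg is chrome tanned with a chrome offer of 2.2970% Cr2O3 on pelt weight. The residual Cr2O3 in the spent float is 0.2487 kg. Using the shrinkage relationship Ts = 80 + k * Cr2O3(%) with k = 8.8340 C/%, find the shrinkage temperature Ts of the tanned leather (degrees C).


Offered = pelt * offer_pct / 100 = 27.1340 * 2.2970 / 100 = 0.6233 kg
Uptake = offered - residual = 0.6233 - 0.2487 = 0.3746 kg
Cr2O3% on pelt = uptake / pelt * 100 = 0.3746 / 27.1340 * 100 = 1.3804 %
Ts = 80 + k * Cr2O3% = 80 + 8.8340 * 1.3804 = 92.1948 C


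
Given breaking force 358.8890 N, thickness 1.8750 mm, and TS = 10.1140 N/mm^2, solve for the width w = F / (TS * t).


Formula: w = F / (TS * t)
Substituting: w = 358.8890 / (10.1140 * 1.8750)
Result: 18.9250 mm


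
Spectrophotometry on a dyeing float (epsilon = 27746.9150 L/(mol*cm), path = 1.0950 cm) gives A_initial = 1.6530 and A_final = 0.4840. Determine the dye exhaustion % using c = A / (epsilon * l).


c_initial = A_i / (epsilon * l) = 1.6530 / (27746.9150 * 1.0950) = 5.4406e-05 mol/L
c_final = A_f / (epsilon * l) = 0.4840 / (27746.9150 * 1.0950) = 1.5930e-05 mol/L
Exhaustion = (c_initial - c_final) / c_initial * 100 = (5.4406e-05 - 1.5930e-05) / 5.4406e-05 * 100 = 70.7199 %


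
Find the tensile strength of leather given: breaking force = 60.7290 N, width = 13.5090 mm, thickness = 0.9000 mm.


Formula: TS = force / (width * thickness)
Substituting: TS = 60.7290 / (13.5090 * 0.9000)
Result: 4.9949 N/mm^2


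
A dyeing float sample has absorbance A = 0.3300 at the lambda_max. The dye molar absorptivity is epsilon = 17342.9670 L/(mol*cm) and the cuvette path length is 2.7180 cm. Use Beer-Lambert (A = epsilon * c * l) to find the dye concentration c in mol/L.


Formula: c = A / (epsilon * l)
Substituting: c = 0.3300 / (17342.9670 * 2.7180)
Result: 7.0007e-06 mol/L


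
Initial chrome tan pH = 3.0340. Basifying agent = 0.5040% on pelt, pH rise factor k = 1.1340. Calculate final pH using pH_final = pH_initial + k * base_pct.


Formula: pH_final = pH_initial + k * base_pct
Substituting: pH_final = 3.0340 + 1.1340 * 0.5040
Result: 3.6055


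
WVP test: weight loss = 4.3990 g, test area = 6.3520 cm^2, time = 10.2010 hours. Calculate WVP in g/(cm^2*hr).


Formula: WVP = loss / (area * time)
Substituting: WVP = 4.3990 / (6.3520 * 10.2010)
Result: 0.0678892 g/(cm^2*hr)


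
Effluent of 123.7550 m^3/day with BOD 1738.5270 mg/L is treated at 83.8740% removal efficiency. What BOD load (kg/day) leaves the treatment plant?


Load_in = volume * conc / 1000 = 123.7550 * 1738.5270 / 1000 = 215.1514 kg/day
Removed = Load_in * eff / 100 = 215.1514 * 83.8740 / 100 = 180.4561 kg/day
Load_out = Load_in - Removed = 215.1514 - 180.4561 = 34.6953 kg/day


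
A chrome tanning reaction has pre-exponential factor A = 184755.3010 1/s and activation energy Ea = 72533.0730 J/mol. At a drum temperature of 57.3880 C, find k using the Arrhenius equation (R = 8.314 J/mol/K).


T_K = T_C + 273.15 = 57.3880 + 273.15 = 330.5380 K
exponent = -Ea / (R * T_K) = -72533.0730 / (8.314 * 330.5380) = -26.3940
k = A * exp(exponent) = 184755.3010 * exp(-26.3940) = 6.3657e-07 1/s


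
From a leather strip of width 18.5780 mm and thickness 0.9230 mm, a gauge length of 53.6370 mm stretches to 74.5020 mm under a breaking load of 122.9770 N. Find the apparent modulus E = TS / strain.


TS = F / (w * t) = 122.9770 / (18.5780 * 0.9230) = 7.1717 N/mm^2
strain = (Lf - L0) / L0 = (74.5020 - 53.6370) / 53.6370 = 0.3890
E = TS / strain = 7.1717 / 0.3890 = 18.4361 N/mm^2


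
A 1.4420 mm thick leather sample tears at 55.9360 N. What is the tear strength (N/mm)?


Formula: Tear strength = force / thickness
Substituting: Tear strength = 55.9360 / 1.4420
Result: 38.7906 N/mm


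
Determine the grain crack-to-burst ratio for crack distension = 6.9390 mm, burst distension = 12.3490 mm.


Formula: Ratio = crack / burst
Substituting: Ratio = 6.9390 / 12.3490
Result: 0.5619


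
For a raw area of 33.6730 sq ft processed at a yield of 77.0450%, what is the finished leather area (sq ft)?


Formula: finished = raw * yield / 100
Substituting: finished = 33.6730 * 77.0450 / 100
Result: 25.9434 sq ft


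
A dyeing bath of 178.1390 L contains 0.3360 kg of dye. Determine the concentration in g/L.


Formula: Conc = dye_mass(kg) / volume(L) * 1000
Substituting: Conc = 0.3360 / 178.1390 * 1000
Result: 1.8862 g/L


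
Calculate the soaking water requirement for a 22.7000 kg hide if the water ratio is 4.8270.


Formula: Water = hide_weight * ratio
Substituting: Water = 22.7000 * 4.8270
Result: 109.5729 kg


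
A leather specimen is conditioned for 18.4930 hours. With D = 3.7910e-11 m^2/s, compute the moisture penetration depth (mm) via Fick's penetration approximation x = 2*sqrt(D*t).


t = 18.4930 hr * 3600 = 66574.8000 s
D * t = 3.7910e-11 * 66574.8000 = 2.5239e-06
x = 2 * sqrt(D*t) = 2 * sqrt(2.5239e-06) = 0.00317733 m = 3.1773 mm


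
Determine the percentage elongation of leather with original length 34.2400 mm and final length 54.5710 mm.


Formula: Elongation = (Lf - L0) / L0 * 100
Substituting: Elongation = (54.5710 - 34.2400) / 34.2400 * 100
Result: 59.3779 %


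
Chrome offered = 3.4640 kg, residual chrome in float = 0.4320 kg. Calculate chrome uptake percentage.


Formula: Uptake = (offered - residual) / offered * 100
Substituting: Uptake = (3.4640 - 0.4320) / 3.4640 * 100
Result: 87.5289 %


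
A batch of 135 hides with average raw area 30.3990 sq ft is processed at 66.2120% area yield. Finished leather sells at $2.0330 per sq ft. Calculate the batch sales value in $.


Raw_total = N * avg_area = 135 * 30.3990 = 4103.8650 sq ft
Finished = Raw_total * yield / 100 = 4103.8650 * 66.2120 / 100 = 2717.2511 sq ft
Value = Finished * price = 2717.2511 * 2.0330 = 5524.1715 $


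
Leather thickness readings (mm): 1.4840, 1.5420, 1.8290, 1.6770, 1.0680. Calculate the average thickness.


Formula: Average = sum / n
Substituting: Average = 7.6000 / 5
Result: 1.5200 mm


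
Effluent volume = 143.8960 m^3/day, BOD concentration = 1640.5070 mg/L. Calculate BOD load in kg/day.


Formula: BOD_load = volume * conc / 1000
Substituting: BOD_load = 143.8960 * 1640.5070 / 1000
Result: 236.0624 kg/day
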